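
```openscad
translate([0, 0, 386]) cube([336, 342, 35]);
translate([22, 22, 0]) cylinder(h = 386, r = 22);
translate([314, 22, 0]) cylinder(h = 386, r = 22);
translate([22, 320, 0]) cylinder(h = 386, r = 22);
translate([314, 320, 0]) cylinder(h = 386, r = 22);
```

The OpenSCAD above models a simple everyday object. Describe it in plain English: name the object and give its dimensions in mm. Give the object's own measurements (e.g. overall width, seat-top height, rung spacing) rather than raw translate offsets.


A four-legged stool. The seat is a 336×342×35 mm slab whose top surface is at z = 421 mm; four round legs, each 44 mm in diameter, run from the floor (z = 0) to the underside of the seat, each leg's axis is inset half a diameter from the nearest pair of seat edges (so the leg's bounding box is flush with the corner).


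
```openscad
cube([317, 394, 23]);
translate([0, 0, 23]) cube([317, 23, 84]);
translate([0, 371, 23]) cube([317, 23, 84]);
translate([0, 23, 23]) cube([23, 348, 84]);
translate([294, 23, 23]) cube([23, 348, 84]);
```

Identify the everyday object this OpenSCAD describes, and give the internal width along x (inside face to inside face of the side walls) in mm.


An open box. The internal width is 271 mm.

A 317×394 base slab with four walls standing on it — an open box. The base is 317 mm wide and the walls are 23 mm thick, so the internal width is 317 − 2 × 23 = 271 mm.


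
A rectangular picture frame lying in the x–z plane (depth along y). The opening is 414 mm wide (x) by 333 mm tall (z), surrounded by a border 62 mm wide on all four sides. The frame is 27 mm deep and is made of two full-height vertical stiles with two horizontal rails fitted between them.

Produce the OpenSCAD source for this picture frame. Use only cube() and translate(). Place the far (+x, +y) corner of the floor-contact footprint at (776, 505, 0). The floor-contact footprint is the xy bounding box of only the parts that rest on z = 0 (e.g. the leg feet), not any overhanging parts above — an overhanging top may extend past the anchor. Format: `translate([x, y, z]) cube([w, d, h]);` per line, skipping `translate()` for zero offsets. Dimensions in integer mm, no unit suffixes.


translate([238, 478, 0]) cube([62, 27, 457]);
translate([714, 478, 0]) cube([62, 27, 457]);
translate([300, 478, 0]) cube([414, 27, 62]);
translate([300, 478, 395]) cube([414, 27, 62]);


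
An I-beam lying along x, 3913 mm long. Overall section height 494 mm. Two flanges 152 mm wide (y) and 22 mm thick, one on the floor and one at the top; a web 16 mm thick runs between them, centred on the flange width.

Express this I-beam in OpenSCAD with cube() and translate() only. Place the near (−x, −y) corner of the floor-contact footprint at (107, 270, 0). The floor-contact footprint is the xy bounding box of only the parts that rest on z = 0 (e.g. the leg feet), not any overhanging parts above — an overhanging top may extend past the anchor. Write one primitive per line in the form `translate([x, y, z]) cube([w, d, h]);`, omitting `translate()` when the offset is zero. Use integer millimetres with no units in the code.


translate([107, 270, 0]) cube([3913, 152, 22]);
translate([107, 338, 22]) cube([3913, 16, 450]);
translate([107, 270, 472]) cube([3913, 152, 22]);


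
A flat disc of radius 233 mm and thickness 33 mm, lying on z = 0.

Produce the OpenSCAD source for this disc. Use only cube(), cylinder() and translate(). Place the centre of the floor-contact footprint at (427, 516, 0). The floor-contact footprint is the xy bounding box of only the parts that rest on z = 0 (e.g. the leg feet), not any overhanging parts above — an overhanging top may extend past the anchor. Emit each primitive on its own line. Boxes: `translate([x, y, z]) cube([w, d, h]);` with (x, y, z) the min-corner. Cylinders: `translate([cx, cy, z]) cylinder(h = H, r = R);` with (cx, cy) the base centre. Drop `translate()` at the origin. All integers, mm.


translate([427, 516, 0]) cylinder(h = 33, r = 233);


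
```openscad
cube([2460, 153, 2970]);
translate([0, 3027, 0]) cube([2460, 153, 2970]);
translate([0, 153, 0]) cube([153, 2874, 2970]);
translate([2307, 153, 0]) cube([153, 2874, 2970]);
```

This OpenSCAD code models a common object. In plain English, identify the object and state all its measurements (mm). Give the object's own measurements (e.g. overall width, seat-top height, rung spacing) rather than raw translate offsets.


The wall frame of a small rectangular building: four walls, each 2970 mm tall and 153 mm thick, enclosing a footprint 2460 mm (x) by 3180 mm (y) outside-to-outside, with no floor or roof. The front and back walls (the −y and +y sides) span the full width; the two side walls fit between them.


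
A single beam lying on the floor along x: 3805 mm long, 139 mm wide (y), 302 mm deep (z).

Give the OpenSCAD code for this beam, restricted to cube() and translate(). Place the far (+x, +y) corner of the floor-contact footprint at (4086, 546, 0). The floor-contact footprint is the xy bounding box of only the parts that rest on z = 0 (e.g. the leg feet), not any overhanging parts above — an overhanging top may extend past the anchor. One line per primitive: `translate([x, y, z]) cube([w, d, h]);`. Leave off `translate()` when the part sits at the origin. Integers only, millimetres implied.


translate([281, 407, 0]) cube([3805, 139, 302]);


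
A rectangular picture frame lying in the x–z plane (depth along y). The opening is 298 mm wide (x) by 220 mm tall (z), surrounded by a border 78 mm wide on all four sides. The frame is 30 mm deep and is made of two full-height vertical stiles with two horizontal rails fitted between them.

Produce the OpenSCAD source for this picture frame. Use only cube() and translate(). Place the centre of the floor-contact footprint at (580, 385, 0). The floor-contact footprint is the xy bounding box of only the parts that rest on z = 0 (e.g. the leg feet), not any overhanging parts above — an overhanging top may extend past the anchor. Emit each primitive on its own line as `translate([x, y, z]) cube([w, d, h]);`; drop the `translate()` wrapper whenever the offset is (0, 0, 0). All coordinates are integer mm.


translate([353, 370, 0]) cube([78, 30, 376]);
translate([729, 370, 0]) cube([78, 30, 376]);
translate([431, 370, 0]) cube([298, 30, 78]);
translate([431, 370, 298]) cube([298, 30, 78]);


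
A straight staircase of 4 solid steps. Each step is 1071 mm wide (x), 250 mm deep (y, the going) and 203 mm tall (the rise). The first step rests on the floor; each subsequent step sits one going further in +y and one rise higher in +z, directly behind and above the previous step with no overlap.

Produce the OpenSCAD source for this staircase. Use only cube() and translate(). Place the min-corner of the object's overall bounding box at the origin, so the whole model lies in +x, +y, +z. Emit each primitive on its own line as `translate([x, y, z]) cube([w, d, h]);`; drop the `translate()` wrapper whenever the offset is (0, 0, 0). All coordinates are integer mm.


cube([1071, 250, 203]);
translate([0, 250, 203]) cube([1071, 250, 203]);
translate([0, 500, 406]) cube([1071, 250, 203]);
translate([0, 750, 609]) cube([1071, 250, 203]);


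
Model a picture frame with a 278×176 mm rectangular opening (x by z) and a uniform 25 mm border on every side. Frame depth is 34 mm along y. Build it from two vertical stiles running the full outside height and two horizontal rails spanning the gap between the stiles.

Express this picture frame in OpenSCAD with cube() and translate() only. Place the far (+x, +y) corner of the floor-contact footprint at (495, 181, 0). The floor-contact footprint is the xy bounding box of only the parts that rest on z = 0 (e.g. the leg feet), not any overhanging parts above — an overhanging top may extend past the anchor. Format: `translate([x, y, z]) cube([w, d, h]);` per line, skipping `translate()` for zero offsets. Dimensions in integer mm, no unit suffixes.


translate([167, 147, 0]) cube([25, 34, 226]);
translate([470, 147, 0]) cube([25, 34, 226]);
translate([192, 147, 0]) cube([278, 34, 25]);
translate([192, 147, 201]) cube([278, 34, 25]);


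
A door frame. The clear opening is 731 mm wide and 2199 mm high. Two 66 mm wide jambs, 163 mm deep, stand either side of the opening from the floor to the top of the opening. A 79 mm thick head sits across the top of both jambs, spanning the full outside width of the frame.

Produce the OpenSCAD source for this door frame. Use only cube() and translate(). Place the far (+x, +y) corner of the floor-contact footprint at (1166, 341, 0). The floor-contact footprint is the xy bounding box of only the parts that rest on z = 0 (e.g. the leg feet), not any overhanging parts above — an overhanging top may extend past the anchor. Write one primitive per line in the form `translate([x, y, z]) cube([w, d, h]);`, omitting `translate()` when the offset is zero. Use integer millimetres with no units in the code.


translate([303, 178, 0]) cube([66, 163, 2199]);
translate([1100, 178, 0]) cube([66, 163, 2199]);
translate([303, 178, 2199]) cube([863, 163, 79]);


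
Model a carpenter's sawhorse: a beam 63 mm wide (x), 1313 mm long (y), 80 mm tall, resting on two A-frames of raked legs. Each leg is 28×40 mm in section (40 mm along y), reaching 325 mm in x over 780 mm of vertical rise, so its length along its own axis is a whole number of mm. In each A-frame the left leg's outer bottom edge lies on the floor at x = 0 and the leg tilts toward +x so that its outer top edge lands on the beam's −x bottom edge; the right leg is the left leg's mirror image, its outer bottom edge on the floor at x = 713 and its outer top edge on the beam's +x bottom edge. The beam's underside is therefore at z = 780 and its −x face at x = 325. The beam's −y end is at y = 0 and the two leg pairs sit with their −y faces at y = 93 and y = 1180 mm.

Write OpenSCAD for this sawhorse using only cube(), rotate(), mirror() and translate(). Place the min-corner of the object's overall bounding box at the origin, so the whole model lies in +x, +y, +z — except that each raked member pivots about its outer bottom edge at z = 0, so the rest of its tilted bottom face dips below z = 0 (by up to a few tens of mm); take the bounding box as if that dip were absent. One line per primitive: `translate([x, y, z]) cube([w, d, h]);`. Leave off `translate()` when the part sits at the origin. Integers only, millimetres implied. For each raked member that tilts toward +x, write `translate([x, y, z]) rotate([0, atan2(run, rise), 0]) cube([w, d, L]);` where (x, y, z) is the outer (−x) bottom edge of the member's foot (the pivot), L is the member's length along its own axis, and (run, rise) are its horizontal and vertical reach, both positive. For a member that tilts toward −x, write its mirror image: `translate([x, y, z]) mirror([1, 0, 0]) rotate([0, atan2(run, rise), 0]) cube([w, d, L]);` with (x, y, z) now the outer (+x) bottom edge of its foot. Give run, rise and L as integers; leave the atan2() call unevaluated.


// leg length = √(325² + 780²) = 845
// right-leg outer foot x = 2·325 + 63 = 713
// beam min-corner = (325, 0, 780)
translate([325, 0, 780]) cube([63, 1313, 80]);
translate([0, 93, 0]) rotate([0, atan2(325, 780), 0]) cube([28, 40, 845]);
translate([713, 93, 0]) mirror([1, 0, 0]) rotate([0, atan2(325, 780), 0]) cube([28, 40, 845]);
translate([0, 1180, 0]) rotate([0, atan2(325, 780), 0]) cube([28, 40, 845]);
translate([713, 1180, 0]) mirror([1, 0, 0]) rotate([0, atan2(325, 780), 0]) cube([28, 40, 845]);


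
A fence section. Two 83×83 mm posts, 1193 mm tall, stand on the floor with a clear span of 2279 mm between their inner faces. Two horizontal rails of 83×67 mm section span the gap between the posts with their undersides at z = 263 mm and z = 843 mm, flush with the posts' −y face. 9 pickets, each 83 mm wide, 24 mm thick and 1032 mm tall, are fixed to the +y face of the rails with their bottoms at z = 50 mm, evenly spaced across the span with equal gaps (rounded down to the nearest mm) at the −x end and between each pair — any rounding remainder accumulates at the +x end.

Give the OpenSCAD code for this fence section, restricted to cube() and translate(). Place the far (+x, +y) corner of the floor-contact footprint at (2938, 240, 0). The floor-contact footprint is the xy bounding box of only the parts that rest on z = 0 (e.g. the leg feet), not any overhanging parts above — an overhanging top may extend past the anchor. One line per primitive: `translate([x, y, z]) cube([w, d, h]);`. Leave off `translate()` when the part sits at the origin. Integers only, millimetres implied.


translate([493, 157, 0]) cube([83, 83, 1193]);
translate([2855, 157, 0]) cube([83, 83, 1193]);
translate([576, 157, 263]) cube([2279, 83, 67]);
translate([576, 157, 843]) cube([2279, 83, 67]);
translate([729, 240, 50]) cube([83, 24, 1032]);
translate([965, 240, 50]) cube([83, 24, 1032]);
translate([1201, 240, 50]) cube([83, 24, 1032]);
translate([1437, 240, 50]) cube([83, 24, 1032]);
translate([1673, 240, 50]) cube([83, 24, 1032]);
translate([1909, 240, 50]) cube([83, 24, 1032]);
translate([2145, 240, 50]) cube([83, 24, 1032]);
translate([2381, 240, 50]) cube([83, 24, 1032]);
translate([2617, 240, 50]) cube([83, 24, 1032]);


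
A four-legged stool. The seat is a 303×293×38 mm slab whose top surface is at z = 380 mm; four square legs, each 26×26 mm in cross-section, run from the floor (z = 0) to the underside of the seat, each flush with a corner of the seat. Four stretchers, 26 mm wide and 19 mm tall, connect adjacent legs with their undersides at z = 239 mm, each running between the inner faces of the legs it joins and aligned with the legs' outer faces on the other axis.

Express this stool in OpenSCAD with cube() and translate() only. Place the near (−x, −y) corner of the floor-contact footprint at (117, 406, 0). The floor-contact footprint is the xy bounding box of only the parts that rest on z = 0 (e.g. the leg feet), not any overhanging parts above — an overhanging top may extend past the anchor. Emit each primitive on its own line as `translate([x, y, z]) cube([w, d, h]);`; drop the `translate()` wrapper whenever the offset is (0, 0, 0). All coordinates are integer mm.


// leg_h = 380 - 38 = 342
// stretcher span = 303 - 2*26 = 251
translate([117, 406, 342]) cube([303, 293, 38]);
translate([117, 406, 0]) cube([26, 26, 342]);
translate([394, 406, 0]) cube([26, 26, 342]);
translate([117, 673, 0]) cube([26, 26, 342]);
translate([394, 673, 0]) cube([26, 26, 342]);
translate([143, 406, 239]) cube([251, 26, 19]);
translate([143, 673, 239]) cube([251, 26, 19]);
translate([117, 432, 239]) cube([26, 241, 19]);
translate([394, 432, 239]) cube([26, 241, 19]);


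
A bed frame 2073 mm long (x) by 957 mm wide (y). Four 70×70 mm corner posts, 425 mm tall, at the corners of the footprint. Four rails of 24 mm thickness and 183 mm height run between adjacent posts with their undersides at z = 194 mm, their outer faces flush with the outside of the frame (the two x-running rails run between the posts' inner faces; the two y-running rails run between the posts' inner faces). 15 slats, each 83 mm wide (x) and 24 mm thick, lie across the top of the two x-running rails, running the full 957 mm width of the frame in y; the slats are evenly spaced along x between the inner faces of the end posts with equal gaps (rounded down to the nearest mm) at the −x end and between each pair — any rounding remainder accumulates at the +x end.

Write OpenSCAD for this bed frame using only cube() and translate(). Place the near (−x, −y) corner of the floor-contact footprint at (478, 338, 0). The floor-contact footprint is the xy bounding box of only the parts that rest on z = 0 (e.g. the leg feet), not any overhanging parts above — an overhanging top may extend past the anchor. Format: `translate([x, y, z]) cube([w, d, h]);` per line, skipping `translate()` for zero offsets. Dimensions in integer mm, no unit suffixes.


// slat z = rail_z + rail_h = 194 + 183 = 377
// slat gap = ⌊(1933 − 15·83) / 16⌋ = 43
translate([478, 338, 0]) cube([70, 70, 425]);
translate([478, 1225, 0]) cube([70, 70, 425]);
translate([2481, 338, 0]) cube([70, 70, 425]);
translate([2481, 1225, 0]) cube([70, 70, 425]);
translate([548, 338, 194]) cube([1933, 24, 183]);
translate([548, 1271, 194]) cube([1933, 24, 183]);
translate([478, 408, 194]) cube([24, 817, 183]);
translate([2527, 408, 194]) cube([24, 817, 183]);
translate([591, 338, 377]) cube([83, 957, 24]);
translate([717, 338, 377]) cube([83, 957, 24]);
translate([843, 338, 377]) cube([83, 957, 24]);
translate([969, 338, 377]) cube([83, 957, 24]);
translate([1095, 338, 377]) cube([83, 957, 24]);
translate([1221, 338, 377]) cube([83, 957, 24]);
translate([1347, 338, 377]) cube([83, 957, 24]);
translate([1473, 338, 377]) cube([83, 957, 24]);
translate([1599, 338, 377]) cube([83, 957, 24]);
translate([1725, 338, 377]) cube([83, 957, 24]);
translate([1851, 338, 377]) cube([83, 957, 24]);
translate([1977, 338, 377]) cube([83, 957, 24]);
translate([2103, 338, 377]) cube([83, 957, 24]);
translate([2229, 338, 377]) cube([83, 957, 24]);
translate([2355, 338, 377]) cube([83, 957, 24]);


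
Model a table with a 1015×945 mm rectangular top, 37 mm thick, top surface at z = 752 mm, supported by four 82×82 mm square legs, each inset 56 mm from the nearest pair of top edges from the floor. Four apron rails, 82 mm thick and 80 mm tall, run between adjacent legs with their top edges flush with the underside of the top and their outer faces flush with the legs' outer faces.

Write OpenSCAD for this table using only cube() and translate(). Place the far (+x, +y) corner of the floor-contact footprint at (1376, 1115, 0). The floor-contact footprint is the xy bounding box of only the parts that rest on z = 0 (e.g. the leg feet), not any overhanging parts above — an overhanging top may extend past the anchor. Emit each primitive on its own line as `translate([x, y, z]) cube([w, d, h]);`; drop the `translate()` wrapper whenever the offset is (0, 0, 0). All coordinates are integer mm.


translate([417, 226, 715]) cube([1015, 945, 37]);
translate([473, 282, 0]) cube([82, 82, 715]);
translate([1294, 282, 0]) cube([82, 82, 715]);
translate([473, 1033, 0]) cube([82, 82, 715]);
translate([1294, 1033, 0]) cube([82, 82, 715]);
translate([555, 282, 635]) cube([739, 82, 80]);
translate([555, 1033, 635]) cube([739, 82, 80]);
translate([473, 364, 635]) cube([82, 669, 80]);
translate([1294, 364, 635]) cube([82, 669, 80]);


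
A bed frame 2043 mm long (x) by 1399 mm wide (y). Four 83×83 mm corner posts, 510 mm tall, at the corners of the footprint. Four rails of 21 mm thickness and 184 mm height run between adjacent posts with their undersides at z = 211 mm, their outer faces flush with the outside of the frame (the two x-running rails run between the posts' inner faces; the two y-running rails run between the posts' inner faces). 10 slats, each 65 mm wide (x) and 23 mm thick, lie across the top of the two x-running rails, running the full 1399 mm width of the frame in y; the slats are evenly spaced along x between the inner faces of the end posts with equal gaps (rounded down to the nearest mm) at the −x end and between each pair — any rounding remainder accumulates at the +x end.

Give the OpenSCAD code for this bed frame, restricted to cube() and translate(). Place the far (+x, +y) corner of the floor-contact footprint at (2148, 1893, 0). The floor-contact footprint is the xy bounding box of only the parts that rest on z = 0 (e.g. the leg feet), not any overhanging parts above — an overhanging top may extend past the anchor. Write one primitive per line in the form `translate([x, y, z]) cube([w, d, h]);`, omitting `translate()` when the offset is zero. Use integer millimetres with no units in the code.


translate([105, 494, 0]) cube([83, 83, 510]);
translate([105, 1810, 0]) cube([83, 83, 510]);
translate([2065, 494, 0]) cube([83, 83, 510]);
translate([2065, 1810, 0]) cube([83, 83, 510]);
translate([188, 494, 211]) cube([1877, 21, 184]);
translate([188, 1872, 211]) cube([1877, 21, 184]);
translate([105, 577, 211]) cube([21, 1233, 184]);
translate([2127, 577, 211]) cube([21, 1233, 184]);
translate([299, 494, 395]) cube([65, 1399, 23]);
translate([475, 494, 395]) cube([65, 1399, 23]);
translate([651, 494, 395]) cube([65, 1399, 23]);
translate([827, 494, 395]) cube([65, 1399, 23]);
translate([1003, 494, 395]) cube([65, 1399, 23]);
translate([1179, 494, 395]) cube([65, 1399, 23]);
translate([1355, 494, 395]) cube([65, 1399, 23]);
translate([1531, 494, 395]) cube([65, 1399, 23]);
translate([1707, 494, 395]) cube([65, 1399, 23]);
translate([1883, 494, 395]) cube([65, 1399, 23]);


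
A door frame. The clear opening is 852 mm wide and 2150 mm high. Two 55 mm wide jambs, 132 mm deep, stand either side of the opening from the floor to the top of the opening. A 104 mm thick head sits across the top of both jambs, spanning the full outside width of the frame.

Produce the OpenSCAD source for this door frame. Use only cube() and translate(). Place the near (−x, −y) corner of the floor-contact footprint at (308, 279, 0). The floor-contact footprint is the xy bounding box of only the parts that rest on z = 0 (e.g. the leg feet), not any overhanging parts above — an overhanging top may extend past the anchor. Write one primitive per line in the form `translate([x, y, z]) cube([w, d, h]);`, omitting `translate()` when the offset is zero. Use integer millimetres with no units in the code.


translate([308, 279, 0]) cube([55, 132, 2150]);
translate([1215, 279, 0]) cube([55, 132, 2150]);
translate([308, 279, 2150]) cube([962, 132, 104]);


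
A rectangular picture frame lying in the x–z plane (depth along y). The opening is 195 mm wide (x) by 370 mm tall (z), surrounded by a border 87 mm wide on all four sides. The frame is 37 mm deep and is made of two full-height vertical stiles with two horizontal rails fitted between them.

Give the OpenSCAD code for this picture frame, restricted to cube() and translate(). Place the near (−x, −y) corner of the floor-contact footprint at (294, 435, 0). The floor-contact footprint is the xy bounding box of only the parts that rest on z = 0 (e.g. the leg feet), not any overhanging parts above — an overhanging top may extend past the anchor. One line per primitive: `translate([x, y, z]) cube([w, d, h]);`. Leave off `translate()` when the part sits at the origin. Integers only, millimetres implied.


translate([294, 435, 0]) cube([87, 37, 544]);
translate([576, 435, 0]) cube([87, 37, 544]);
translate([381, 435, 0]) cube([195, 37, 87]);
translate([381, 435, 457]) cube([195, 37, 87]);


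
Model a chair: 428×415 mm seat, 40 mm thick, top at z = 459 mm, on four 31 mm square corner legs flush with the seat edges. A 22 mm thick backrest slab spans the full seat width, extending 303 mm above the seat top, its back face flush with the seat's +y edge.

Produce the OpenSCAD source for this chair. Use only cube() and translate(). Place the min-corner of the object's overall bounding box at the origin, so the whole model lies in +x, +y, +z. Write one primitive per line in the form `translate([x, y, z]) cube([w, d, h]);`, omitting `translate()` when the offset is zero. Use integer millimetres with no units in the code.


// leg_h = 459 - 40 = 419
translate([0, 0, 419]) cube([428, 415, 40]);
cube([31, 31, 419]);
translate([397, 0, 0]) cube([31, 31, 419]);
translate([0, 384, 0]) cube([31, 31, 419]);
translate([397, 384, 0]) cube([31, 31, 419]);
translate([0, 393, 459]) cube([428, 22, 303]);


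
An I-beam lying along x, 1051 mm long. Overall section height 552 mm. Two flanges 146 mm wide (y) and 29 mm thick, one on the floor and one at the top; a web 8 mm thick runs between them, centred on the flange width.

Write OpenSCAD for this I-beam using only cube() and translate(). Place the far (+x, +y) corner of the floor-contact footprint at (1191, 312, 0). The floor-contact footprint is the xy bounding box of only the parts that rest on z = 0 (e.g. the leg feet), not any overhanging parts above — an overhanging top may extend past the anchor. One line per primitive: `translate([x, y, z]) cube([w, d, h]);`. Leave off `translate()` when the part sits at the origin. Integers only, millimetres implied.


translate([140, 166, 0]) cube([1051, 146, 29]);
translate([140, 235, 29]) cube([1051, 8, 494]);
translate([140, 166, 523]) cube([1051, 146, 29]);


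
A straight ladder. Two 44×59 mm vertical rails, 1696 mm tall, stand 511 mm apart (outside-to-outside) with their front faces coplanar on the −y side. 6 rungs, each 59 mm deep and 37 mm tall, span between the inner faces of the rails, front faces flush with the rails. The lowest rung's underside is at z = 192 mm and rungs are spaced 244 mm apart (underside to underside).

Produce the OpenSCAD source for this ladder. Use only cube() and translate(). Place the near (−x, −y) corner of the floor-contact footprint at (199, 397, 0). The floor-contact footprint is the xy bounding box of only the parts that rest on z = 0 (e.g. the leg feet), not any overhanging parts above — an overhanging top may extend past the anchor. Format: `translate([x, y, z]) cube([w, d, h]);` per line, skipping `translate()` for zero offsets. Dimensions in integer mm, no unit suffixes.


// rung span = 511 - 2*44 = 423
// rung[k] z = 192 + k*244
translate([199, 397, 0]) cube([44, 59, 1696]);
translate([666, 397, 0]) cube([44, 59, 1696]);
translate([243, 397, 192]) cube([423, 59, 37]);
translate([243, 397, 436]) cube([423, 59, 37]);
translate([243, 397, 680]) cube([423, 59, 37]);
translate([243, 397, 924]) cube([423, 59, 37]);
translate([243, 397, 1168]) cube([423, 59, 37]);
translate([243, 397, 1412]) cube([423, 59, 37]);


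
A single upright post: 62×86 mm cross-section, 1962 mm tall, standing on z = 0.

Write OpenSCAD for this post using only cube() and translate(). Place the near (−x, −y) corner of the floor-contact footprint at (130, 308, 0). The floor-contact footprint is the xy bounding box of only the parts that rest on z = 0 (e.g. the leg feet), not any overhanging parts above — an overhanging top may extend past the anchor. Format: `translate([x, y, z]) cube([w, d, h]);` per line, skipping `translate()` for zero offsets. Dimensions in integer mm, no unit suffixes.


translate([130, 308, 0]) cube([62, 86, 1962]);


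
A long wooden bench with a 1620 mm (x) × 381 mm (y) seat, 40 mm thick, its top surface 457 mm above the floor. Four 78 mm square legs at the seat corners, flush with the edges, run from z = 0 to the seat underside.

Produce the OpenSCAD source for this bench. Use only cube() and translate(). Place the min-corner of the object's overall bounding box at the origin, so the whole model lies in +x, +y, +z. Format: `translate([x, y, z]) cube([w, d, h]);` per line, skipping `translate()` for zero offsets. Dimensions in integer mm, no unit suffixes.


translate([0, 0, 417]) cube([1620, 381, 40]);
cube([78, 78, 417]);
translate([0, 303, 0]) cube([78, 78, 417]);
translate([1542, 0, 0]) cube([78, 78, 417]);
translate([1542, 303, 0]) cube([78, 78, 417]);


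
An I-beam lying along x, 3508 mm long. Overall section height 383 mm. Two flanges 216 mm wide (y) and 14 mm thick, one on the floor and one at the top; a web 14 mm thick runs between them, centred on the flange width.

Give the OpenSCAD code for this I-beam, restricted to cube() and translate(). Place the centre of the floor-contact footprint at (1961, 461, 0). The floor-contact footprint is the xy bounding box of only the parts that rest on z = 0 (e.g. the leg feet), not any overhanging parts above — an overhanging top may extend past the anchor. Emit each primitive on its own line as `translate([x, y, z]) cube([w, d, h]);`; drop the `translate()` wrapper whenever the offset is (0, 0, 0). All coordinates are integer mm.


translate([207, 353, 0]) cube([3508, 216, 14]);
translate([207, 454, 14]) cube([3508, 14, 355]);
translate([207, 353, 369]) cube([3508, 216, 14]);


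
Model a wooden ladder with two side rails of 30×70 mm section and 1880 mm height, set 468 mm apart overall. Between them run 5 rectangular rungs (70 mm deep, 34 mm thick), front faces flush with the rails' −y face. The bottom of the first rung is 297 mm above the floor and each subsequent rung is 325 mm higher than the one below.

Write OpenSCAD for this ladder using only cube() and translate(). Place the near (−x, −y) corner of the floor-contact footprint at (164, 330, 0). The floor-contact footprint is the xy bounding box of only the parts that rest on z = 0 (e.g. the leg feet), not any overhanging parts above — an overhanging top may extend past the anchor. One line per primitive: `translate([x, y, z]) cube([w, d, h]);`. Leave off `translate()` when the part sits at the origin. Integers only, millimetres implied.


translate([164, 330, 0]) cube([30, 70, 1880]);
translate([602, 330, 0]) cube([30, 70, 1880]);
translate([194, 330, 297]) cube([408, 70, 34]);
translate([194, 330, 622]) cube([408, 70, 34]);
translate([194, 330, 947]) cube([408, 70, 34]);
translate([194, 330, 1272]) cube([408, 70, 34]);
translate([194, 330, 1597]) cube([408, 70, 34]);


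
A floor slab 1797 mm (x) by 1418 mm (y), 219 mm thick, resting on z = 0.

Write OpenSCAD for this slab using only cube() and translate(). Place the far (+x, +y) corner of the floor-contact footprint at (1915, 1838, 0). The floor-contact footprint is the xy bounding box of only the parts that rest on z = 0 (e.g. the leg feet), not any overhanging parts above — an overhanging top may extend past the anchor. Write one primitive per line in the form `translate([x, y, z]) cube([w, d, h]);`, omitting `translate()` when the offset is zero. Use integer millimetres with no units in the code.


translate([118, 420, 0]) cube([1797, 1418, 219]);


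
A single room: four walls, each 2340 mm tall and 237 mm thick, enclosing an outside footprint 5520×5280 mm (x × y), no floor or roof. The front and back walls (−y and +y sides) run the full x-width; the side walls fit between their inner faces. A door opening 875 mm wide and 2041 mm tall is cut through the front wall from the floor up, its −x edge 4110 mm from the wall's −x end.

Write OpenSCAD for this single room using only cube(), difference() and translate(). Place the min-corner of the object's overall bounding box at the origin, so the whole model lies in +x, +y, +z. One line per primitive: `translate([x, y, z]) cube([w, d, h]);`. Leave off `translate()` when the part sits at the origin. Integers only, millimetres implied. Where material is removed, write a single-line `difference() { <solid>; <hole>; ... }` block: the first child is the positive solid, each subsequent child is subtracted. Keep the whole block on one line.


difference() { cube([5520, 237, 2340]); translate([4110, 0, 0]) cube([875, 237, 2041]); }
translate([0, 5043, 0]) cube([5520, 237, 2340]);
translate([0, 237, 0]) cube([237, 4806, 2340]);
translate([5283, 237, 0]) cube([237, 4806, 2340]);


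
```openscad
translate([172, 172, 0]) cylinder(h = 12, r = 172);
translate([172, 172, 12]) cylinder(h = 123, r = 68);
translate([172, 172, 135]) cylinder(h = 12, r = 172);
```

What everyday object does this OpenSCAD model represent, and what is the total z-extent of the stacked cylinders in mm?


A spool. The overall height is 147 mm.

Three coaxial cylinders, large–small–large — a spool. Two 12 mm flanges and a 123 mm core give 12 + 123 + 12 = 147 mm.


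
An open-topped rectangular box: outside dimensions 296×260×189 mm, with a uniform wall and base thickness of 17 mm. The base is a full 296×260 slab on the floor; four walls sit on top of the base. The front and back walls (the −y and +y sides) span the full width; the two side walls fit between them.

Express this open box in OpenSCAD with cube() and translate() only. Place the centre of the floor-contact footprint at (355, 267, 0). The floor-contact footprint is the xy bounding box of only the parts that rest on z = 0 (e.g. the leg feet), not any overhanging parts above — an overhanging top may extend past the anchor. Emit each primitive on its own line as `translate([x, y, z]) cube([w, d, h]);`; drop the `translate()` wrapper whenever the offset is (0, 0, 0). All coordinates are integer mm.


translate([207, 137, 0]) cube([296, 260, 17]);
translate([207, 137, 17]) cube([296, 17, 172]);
translate([207, 380, 17]) cube([296, 17, 172]);
translate([207, 154, 17]) cube([17, 226, 172]);
translate([486, 154, 17]) cube([17, 226, 172]);


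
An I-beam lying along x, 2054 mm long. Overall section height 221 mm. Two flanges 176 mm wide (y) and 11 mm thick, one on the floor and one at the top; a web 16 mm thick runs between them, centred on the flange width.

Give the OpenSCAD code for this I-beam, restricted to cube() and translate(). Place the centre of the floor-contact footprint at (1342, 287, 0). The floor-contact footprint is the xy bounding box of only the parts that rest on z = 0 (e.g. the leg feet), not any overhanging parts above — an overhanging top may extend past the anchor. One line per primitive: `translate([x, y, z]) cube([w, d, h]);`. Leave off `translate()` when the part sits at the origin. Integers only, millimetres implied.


translate([315, 199, 0]) cube([2054, 176, 11]);
translate([315, 279, 11]) cube([2054, 16, 199]);
translate([315, 199, 210]) cube([2054, 176, 11]);


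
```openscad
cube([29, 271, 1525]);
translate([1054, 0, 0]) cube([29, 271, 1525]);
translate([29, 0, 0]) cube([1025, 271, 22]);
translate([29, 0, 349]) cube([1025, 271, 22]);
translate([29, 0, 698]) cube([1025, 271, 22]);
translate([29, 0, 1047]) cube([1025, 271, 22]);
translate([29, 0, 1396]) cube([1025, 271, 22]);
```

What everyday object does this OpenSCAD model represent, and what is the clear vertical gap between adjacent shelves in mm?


A bookshelf. The clear shelf gap is 327 mm.

Two tall side panels with 5 horizontal boards between them — a bookshelf. The first two shelf undersides are at z = 0 and z = 349; with shelf thickness 22, the clear gap is 349 − 0 − 22 = 327 mm.


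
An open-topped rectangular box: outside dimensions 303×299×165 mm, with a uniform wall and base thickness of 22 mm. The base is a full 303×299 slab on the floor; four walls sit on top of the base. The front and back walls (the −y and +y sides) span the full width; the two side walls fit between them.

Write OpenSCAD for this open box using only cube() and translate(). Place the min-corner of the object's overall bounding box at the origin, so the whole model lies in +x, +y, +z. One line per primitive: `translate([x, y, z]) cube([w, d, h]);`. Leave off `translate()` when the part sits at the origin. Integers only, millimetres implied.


cube([303, 299, 22]);
translate([0, 0, 22]) cube([303, 22, 143]);
translate([0, 277, 22]) cube([303, 22, 143]);
translate([0, 22, 22]) cube([22, 255, 143]);
translate([281, 22, 22]) cube([22, 255, 143]);


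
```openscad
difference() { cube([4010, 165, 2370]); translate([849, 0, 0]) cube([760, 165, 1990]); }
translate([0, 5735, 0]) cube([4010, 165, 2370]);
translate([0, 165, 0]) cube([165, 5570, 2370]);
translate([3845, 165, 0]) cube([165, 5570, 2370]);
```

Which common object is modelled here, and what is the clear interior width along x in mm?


A single room. The interior width is 3680 mm.

Four walls enclosing a rectangle with a door in the front wall — a room. Outside width 4010 minus two 165 mm walls gives 3680 mm.


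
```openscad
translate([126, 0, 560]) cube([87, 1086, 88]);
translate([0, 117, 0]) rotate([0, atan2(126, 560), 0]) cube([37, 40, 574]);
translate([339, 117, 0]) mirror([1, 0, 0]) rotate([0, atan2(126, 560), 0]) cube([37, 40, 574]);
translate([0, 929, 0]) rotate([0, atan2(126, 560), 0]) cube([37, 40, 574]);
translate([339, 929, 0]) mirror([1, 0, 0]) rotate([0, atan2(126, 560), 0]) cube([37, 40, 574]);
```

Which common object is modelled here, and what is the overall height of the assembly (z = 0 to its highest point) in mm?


A sawhorse. The overall height is 648 mm.

A beam across two mirrored pairs of raked legs — a sawhorse. The beam's underside is at z = 560 (matching the legs' vertical rise in atan2(126, 560)) and the beam is 88 mm tall, so its top is at 560 + 88 = 648 mm. The raked legs top out at the beam's underside, so that is the highest point.


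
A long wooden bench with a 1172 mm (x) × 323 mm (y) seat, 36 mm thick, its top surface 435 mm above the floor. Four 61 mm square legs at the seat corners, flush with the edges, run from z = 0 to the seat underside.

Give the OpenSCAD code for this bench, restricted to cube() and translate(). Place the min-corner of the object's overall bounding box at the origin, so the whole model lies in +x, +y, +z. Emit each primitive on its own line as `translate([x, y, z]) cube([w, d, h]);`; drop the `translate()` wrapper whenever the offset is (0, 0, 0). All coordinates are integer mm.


// leg_h = 435 − 36 = 399
translate([0, 0, 399]) cube([1172, 323, 36]);
cube([61, 61, 399]);
translate([0, 262, 0]) cube([61, 61, 399]);
translate([1111, 0, 0]) cube([61, 61, 399]);
translate([1111, 262, 0]) cube([61, 61, 399]);


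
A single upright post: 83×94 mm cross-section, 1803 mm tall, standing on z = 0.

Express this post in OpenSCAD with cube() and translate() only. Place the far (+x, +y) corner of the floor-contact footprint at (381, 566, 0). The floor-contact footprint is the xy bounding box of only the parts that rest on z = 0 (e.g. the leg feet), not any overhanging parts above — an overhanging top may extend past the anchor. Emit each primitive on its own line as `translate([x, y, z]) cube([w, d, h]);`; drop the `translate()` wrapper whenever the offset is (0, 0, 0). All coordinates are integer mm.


translate([298, 472, 0]) cube([83, 94, 1803]);


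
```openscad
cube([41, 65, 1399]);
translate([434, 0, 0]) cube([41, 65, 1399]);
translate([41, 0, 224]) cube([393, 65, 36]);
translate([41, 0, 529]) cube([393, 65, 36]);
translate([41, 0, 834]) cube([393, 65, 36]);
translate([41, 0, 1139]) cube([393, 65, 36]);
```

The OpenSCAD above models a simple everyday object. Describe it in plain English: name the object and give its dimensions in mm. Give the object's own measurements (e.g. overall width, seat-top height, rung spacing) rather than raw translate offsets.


A straight ladder. Two 41×65 mm vertical rails, 1399 mm tall, stand 475 mm apart (outside-to-outside) with their front faces coplanar on the −y side. 4 rungs, each 65 mm deep and 36 mm tall, span between the inner faces of the rails, front faces flush with the rails. The lowest rung's underside is at z = 224 mm and rungs are spaced 305 mm apart (underside to underside).


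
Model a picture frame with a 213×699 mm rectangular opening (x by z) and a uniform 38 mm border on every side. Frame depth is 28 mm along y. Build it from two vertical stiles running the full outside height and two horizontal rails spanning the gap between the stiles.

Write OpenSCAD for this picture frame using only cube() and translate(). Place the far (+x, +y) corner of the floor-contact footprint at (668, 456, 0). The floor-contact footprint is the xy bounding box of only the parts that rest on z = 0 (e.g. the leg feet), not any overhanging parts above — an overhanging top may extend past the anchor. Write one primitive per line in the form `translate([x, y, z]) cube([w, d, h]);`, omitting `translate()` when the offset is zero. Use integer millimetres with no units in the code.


translate([379, 428, 0]) cube([38, 28, 775]);
translate([630, 428, 0]) cube([38, 28, 775]);
translate([417, 428, 0]) cube([213, 28, 38]);
translate([417, 428, 737]) cube([213, 28, 38]);


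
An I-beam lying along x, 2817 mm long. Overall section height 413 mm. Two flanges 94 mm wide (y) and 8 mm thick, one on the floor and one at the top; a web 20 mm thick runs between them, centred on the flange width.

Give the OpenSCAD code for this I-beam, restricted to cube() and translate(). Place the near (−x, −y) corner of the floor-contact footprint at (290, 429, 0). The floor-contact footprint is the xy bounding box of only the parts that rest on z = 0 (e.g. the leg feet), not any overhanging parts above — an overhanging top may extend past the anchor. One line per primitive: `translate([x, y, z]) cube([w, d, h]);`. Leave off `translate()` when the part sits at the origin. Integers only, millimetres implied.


translate([290, 429, 0]) cube([2817, 94, 8]);
translate([290, 466, 8]) cube([2817, 20, 397]);
translate([290, 429, 405]) cube([2817, 94, 8]);
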